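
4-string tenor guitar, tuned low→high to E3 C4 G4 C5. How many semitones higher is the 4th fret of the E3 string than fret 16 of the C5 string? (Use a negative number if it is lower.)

-32 semitones

E3 at fret 4 → G♯3 (MIDI 56); C5 at fret 16 → E6 (MIDI 88).
56 − 88 = -32, so the two pitches are 32 semitones apart.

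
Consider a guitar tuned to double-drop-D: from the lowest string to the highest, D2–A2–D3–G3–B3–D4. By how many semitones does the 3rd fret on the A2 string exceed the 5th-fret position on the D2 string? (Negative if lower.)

A2 at fret 3 → C3 (MIDI 48); D2 at fret 5 → G2 (MIDI 43).
48 − 43 = 5, so the two pitches are 5 semitones apart.

5 semitones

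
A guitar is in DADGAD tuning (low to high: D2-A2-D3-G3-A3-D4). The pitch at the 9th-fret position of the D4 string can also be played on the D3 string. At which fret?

21

Fret 9 on D4 is MIDI 62 + 9 = 71 (B4). On the D3 string (open MIDI 50), that pitch is 71 − 50 = fret 21.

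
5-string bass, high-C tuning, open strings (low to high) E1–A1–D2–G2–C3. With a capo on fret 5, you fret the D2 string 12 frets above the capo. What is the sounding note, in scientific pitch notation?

G3

The capo raises the open D2 by 5 semitones to G2; fretting 12 more gives D2 + 5 + 12 = D2 + 17 semitones = G3.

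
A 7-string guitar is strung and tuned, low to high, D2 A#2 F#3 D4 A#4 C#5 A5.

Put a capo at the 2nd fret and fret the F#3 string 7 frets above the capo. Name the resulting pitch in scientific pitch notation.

The capo raises the open F#3 by 2 semitones to G#3; fretting 7 more gives F#3 + 2 + 7 = F#3 + 9 semitones = D#4.

D#4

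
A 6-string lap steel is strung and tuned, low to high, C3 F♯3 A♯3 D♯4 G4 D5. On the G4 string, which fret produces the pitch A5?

14

A5 is 14 semitones above the open G4 (G–G#–A–A#–…–G–G#–A), so it sits at fret 14.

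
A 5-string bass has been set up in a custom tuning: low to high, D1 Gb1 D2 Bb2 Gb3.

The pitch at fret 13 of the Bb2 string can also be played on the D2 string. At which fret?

21

Fret 13 on Bb2 is MIDI 46 + 13 = 59 (B3). On the D2 string (open MIDI 38), that pitch is 59 − 38 = fret 21.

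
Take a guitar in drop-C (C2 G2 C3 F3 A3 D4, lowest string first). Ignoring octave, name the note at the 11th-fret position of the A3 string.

G#

The open A3 string plus 11 semitones: A–A#–B–C–…–F#–G–G#.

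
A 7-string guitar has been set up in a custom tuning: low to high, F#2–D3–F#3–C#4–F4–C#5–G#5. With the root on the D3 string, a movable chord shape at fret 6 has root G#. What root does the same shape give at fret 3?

F

Moving from fret 6 to fret 3 shifts the root by -3 semitones.
G# down 3 semitones is F.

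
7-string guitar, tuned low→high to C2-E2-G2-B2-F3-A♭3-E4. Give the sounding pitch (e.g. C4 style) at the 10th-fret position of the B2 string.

Each fret is one semitone, so B2 + 10 = A3.

A3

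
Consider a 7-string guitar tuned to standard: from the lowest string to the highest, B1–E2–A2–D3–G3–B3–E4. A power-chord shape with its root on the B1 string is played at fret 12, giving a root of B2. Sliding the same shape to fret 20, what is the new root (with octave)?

Moving from fret 12 to fret 20 shifts the root by 8 semitones.
B2 up 8 semitones is G3.

G3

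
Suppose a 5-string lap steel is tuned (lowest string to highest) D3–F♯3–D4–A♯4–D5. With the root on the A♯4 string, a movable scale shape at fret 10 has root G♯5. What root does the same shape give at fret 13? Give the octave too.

B5

Moving from fret 10 to fret 13 shifts the root by 3 semitones.
G♯5 up 3 semitones is B5.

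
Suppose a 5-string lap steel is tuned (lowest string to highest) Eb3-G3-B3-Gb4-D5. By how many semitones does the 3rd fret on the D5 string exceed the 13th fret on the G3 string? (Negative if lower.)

D5 at fret 3 → F5 (MIDI 77); G3 at fret 13 → Ab4 (MIDI 68).
77 − 68 = 9, so the two pitches are 9 semitones apart.

9 semitones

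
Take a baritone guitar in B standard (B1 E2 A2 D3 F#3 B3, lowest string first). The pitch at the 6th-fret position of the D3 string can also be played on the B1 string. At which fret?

21

Fret 6 on D3 is MIDI 50 + 6 = 56 (G#3). On the B1 string (open MIDI 35), that pitch is 56 − 35 = fret 21.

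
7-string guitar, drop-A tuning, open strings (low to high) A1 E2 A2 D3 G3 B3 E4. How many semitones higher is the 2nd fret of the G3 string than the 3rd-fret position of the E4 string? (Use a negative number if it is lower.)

-10 semitones

G3 at fret 2 → A3 (MIDI 57); E4 at fret 3 → G4 (MIDI 67).
57 − 67 = -10, so the two pitches are 10 semitones apart.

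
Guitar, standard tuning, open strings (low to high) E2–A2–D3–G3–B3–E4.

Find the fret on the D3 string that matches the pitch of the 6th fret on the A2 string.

A2 at fret 6 is A2 + 6 semitones = D#3.
The open D3 string is 5 semitones above the open A2, so the same pitch on the D3 string lies at fret 6 − 5 = 1.

1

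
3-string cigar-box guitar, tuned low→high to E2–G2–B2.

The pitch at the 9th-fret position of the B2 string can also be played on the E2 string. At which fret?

B2 at fret 9 is B2 + 9 semitones = Ab3.
The open E2 string is 7 semitones below the open B2, so the same pitch on the E2 string lies at fret 9 + 7 = 16.

16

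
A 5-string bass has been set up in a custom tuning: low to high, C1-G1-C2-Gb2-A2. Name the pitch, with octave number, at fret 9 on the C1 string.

The open C1 string plus 9 semitones: C–Db–D–Eb–E–F–Gb–G–Ab–A.
No B→C boundary is crossed, so the octave stays at 1.

A1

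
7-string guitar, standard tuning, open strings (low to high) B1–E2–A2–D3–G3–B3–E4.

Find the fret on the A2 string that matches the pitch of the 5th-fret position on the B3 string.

B3 at fret 5 is B3 + 5 semitones = E4.
The open A2 string is 14 semitones below the open B3, so the same pitch on the A2 string lies at fret 5 + 14 = 19.

19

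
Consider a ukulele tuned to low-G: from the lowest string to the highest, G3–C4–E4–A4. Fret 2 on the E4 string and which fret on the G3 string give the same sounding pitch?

Fret 2 on E4 is MIDI 64 + 2 = 66 (F♯4). On the G3 string (open MIDI 55), that pitch is 66 − 55 = fret 11.

11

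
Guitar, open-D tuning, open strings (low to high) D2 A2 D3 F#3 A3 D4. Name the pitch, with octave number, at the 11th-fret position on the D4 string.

C#5

D4 is MIDI 62. Adding 11 gives 73, which is C#5.
(Equivalently spelled Db5.)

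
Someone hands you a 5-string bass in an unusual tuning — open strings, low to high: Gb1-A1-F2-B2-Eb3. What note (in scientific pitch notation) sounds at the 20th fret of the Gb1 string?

D3

Each fret is one semitone, so Gb1 + 20 = D3.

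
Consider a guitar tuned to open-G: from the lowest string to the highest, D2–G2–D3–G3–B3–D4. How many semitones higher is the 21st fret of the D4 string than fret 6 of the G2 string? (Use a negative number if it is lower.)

D4 at fret 21 → B5 (MIDI 83); G2 at fret 6 → C♯3 (MIDI 49).
83 − 49 = 34, so the two pitches are 34 semitones apart.

34 semitones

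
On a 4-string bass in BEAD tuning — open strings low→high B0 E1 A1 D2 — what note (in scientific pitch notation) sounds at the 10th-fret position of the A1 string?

G2

Each fret is one semitone, so A1 + 10 = G2.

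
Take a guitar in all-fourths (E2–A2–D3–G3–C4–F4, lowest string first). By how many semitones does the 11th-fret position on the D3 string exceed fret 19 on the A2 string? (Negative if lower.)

D3 at fret 11 → C#4 (MIDI 61); A2 at fret 19 → E4 (MIDI 64).
61 − 64 = -3, so the two pitches are 3 semitones apart.

-3 semitones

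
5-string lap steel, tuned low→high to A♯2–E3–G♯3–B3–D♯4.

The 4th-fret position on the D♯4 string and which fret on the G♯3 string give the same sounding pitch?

Fret 4 on D♯4 is MIDI 63 + 4 = 67 (G4). On the G♯3 string (open MIDI 56), that pitch is 67 − 56 = fret 11.

11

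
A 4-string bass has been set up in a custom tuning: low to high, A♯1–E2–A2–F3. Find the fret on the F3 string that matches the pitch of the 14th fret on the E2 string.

1

Fret 14 on E2 is MIDI 40 + 14 = 54 (F♯3). On the F3 string (open MIDI 53), that pitch is 54 − 53 = fret 1.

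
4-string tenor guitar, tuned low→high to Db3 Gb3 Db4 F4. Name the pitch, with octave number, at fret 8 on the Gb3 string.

Each fret is one semitone, so Gb3 + 8 = D4.

D4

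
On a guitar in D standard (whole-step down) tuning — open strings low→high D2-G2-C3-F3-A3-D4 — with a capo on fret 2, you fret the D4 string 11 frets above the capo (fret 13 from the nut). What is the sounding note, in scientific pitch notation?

The capo raises the open D4 by 2 semitones to E4; fretting 11 more gives D4 + 2 + 11 = D4 + 13 semitones = D#5.
(Also written Eb.)

D#5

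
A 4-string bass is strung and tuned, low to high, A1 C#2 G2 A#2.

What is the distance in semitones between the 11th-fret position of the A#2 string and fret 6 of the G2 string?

8 semitones

A#2 at fret 11 → A3 (MIDI 57); G2 at fret 6 → C#3 (MIDI 49).
57 − 49 = 8, so the two pitches are 8 semitones apart, with A3 the higher.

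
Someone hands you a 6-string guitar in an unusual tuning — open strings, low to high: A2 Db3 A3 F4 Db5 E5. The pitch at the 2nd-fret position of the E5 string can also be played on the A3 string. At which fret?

E5 at fret 2 is E5 + 2 semitones = Gb5.
The open A3 string is 19 semitones below the open E5, so the same pitch on the A3 string lies at fret 2 + 19 = 21.

21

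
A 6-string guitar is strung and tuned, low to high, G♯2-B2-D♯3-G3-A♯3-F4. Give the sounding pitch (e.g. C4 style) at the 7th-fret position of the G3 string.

D4

The open G3 string plus 7 semitones: G–G#–A–A#–B–C–C#–D.
The walk passes from B into C once, so the octave number goes from 3 to 4.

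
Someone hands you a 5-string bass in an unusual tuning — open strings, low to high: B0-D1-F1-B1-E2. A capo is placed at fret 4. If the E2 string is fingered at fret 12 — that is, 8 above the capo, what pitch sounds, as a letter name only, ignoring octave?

The capo raises the open E2 by 4 semitones to G#2; fretting 8 more gives E2 + 4 + 8 = E2 + 12 semitones, landing on E.

E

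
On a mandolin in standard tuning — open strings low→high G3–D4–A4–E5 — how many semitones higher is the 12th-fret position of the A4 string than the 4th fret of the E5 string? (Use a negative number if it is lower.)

1 semitone

A4 at fret 12 → A5 (MIDI 81); E5 at fret 4 → G♯5 (MIDI 80).
81 − 80 = 1, so the two pitches are 1 semitone apart.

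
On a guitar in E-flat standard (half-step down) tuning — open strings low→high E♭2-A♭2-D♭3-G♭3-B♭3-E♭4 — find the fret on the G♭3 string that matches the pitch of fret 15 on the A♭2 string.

5

Fret 15 on A♭2 is MIDI 44 + 15 = 59 (B3). On the G♭3 string (open MIDI 54), that pitch is 59 − 54 = fret 5.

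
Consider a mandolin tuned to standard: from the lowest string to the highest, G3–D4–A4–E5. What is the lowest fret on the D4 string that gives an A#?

8

From D4, count semitones up the chromatic scale until reaching A#: D–D#–E–F–F#–G–G#–A–A# — 8 steps.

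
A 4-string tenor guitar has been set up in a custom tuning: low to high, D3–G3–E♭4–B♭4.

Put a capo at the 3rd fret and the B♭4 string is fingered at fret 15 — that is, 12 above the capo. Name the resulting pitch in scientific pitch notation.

D♭6

The capo raises the open B♭4 by 3 semitones to D♭5; fretting 12 more gives B♭4 + 3 + 12 = B♭4 + 15 semitones = D♭6.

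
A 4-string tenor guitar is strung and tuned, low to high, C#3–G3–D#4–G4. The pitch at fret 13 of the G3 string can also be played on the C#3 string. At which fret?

G3 at fret 13 is G3 + 13 semitones = G#4.
The open C#3 string is 6 semitones below the open G3, so the same pitch on the C#3 string lies at fret 13 + 6 = 19.

19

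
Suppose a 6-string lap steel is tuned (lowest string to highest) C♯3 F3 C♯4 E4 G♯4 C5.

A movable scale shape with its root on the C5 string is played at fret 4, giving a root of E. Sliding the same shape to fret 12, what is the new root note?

Moving from fret 4 to fret 12 shifts the root by 8 semitones.
E up 8 semitones is C.

C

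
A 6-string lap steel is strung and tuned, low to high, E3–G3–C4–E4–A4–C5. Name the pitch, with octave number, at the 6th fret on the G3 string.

C#4

The open G3 string plus 6 semitones: G–G#–A–A#–B–C–C#.
The walk passes from B into C once, so the octave number goes from 3 to 4.
(Equivalently spelled Db4.)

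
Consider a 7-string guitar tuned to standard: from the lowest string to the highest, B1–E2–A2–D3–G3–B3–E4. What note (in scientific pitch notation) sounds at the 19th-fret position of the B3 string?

B3 is MIDI 59. Adding 19 gives 78, which is F♯5.
(Equivalently spelled G♭5.)

F♯5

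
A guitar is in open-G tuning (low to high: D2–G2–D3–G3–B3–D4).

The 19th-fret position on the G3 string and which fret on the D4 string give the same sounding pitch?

Fret 19 on G3 is MIDI 55 + 19 = 74 (D5). On the D4 string (open MIDI 62), that pitch is 74 − 62 = fret 12.

12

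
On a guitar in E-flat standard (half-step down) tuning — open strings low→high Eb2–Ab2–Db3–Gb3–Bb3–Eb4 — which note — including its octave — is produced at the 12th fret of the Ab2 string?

Ab2 is MIDI 44. Adding 12 gives 56, which is Ab3.
(Equivalently spelled G#3.)

Ab3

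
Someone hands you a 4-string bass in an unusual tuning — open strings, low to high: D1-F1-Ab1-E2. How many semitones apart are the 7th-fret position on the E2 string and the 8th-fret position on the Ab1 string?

E2 at fret 7 → B2 (MIDI 47); Ab1 at fret 8 → E2 (MIDI 40).
47 − 40 = 7, so the two pitches are 7 semitones apart, with B2 the higher.

7 semitones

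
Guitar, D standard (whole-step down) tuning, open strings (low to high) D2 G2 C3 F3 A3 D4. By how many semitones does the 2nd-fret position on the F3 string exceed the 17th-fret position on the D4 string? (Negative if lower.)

F3 at fret 2 → G3 (MIDI 55); D4 at fret 17 → G5 (MIDI 79).
55 − 79 = -24, so the two pitches are 24 semitones apart.

-24 semitones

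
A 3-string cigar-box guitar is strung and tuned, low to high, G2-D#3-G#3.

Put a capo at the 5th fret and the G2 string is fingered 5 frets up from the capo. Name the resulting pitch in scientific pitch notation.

F3

The capo raises the open G2 by 5 semitones to C3; fretting 5 more gives G2 + 5 + 5 = G2 + 10 semitones = F3.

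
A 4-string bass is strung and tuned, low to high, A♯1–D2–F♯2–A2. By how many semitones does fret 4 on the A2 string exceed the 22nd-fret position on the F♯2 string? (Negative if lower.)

A2 at fret 4 → C♯3 (MIDI 49); F♯2 at fret 22 → E4 (MIDI 64).
49 − 64 = -15, so the two pitches are 15 semitones apart.

-15 semitones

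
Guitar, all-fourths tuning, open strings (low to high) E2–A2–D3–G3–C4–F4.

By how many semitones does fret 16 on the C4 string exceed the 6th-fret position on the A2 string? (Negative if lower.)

C4 at fret 16 → E5 (MIDI 76); A2 at fret 6 → D#3 (MIDI 51).
76 − 51 = 25, so the two pitches are 25 semitones apart.

25 semitones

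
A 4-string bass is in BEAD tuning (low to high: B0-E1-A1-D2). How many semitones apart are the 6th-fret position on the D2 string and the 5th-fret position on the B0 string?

16 semitones

D2 at fret 6 → G#2 (MIDI 44); B0 at fret 5 → E1 (MIDI 28).
44 − 28 = 16, so the two pitches are 16 semitones apart, with G#2 the higher.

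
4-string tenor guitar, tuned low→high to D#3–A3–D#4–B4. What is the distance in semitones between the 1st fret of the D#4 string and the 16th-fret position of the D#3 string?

3 semitones

D#4 at fret 1 → E4 (MIDI 64); D#3 at fret 16 → G4 (MIDI 67).
64 − 67 = -3, so the two pitches are 3 semitones apart, with G4 the higher.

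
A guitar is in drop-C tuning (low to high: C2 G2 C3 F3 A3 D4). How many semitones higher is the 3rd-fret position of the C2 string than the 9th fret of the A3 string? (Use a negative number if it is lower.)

C2 at fret 3 → D♯2 (MIDI 39); A3 at fret 9 → F♯4 (MIDI 66).
39 − 66 = -27, so the two pitches are 27 semitones apart.

-27 semitones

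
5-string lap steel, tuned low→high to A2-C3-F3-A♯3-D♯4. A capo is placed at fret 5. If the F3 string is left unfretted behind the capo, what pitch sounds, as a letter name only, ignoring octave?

The capo raises the open F3 by 5 semitones to A♯3; fretting 0 more gives F3 + 5 + 0 = F3 + 5 semitones, landing on A♯.

A♯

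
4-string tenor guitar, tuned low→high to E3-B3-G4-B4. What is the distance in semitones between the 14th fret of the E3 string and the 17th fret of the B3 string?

E3 at fret 14 → F♯4 (MIDI 66); B3 at fret 17 → E5 (MIDI 76).
66 − 76 = -10, so the two pitches are 10 semitones apart, with E5 the higher.

10 semitones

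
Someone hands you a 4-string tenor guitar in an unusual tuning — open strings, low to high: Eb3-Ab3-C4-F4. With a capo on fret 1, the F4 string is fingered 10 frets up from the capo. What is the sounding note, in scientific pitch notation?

The capo raises the open F4 by 1 semitone to Gb4; fretting 10 more gives F4 + 1 + 10 = F4 + 11 semitones = E5.

E5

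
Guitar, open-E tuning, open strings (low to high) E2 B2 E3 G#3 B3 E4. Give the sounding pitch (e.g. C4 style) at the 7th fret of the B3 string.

Each fret is one semitone, so B3 + 7 = F#4.
(Equivalently spelled Gb4.)

F#4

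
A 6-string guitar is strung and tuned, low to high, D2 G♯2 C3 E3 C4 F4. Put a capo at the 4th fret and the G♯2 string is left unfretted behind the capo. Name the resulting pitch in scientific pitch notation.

C3

The capo raises the open G♯2 by 4 semitones to C3; fretting 0 more gives G♯2 + 4 + 0 = G♯2 + 4 semitones = C3.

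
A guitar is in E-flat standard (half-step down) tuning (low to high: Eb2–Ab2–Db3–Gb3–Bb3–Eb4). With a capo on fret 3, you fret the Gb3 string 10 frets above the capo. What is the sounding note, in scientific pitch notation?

G4

The capo raises the open Gb3 by 3 semitones to A3; fretting 10 more gives Gb3 + 3 + 10 = Gb3 + 13 semitones = G4.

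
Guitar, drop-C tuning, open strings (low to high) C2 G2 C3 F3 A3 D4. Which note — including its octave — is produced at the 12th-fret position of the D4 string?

D4 is MIDI 62. Adding 12 gives 74, which is D5.

D5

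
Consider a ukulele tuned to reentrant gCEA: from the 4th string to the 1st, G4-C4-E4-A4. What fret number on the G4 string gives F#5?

11

F#5 is 11 semitones above the open G4 (G–G#–A–A#–…–E–F–F#), so it sits at fret 11.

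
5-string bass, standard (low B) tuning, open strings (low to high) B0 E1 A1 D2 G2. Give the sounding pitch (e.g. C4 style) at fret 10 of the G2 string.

F3

The open G2 string plus 10 semitones: G–G#–A–A#–…–D#–E–F.
The walk passes from B into C once, so the octave number goes from 2 to 3.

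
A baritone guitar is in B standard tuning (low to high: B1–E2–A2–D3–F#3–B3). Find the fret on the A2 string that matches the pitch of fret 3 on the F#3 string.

12

Fret 3 on F#3 is MIDI 54 + 3 = 57 (A3). On the A2 string (open MIDI 45), that pitch is 57 − 45 = fret 12.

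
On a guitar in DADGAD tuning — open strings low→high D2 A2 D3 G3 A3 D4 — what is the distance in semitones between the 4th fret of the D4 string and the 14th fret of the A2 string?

D4 at fret 4 → F#4 (MIDI 66); A2 at fret 14 → B3 (MIDI 59).
66 − 59 = 7, so the two pitches are 7 semitones apart, with F#4 the higher.

7 semitones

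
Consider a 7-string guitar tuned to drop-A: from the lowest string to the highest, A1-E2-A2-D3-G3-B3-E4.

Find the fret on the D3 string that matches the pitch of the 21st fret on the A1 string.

Fret 21 on A1 is MIDI 33 + 21 = 54 (F#3). On the D3 string (open MIDI 50), that pitch is 54 − 50 = fret 4.

4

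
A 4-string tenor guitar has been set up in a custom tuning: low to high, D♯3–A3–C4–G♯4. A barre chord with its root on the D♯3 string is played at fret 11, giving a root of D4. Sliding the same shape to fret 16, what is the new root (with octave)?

Moving from fret 11 to fret 16 shifts the root by 5 semitones.
D4 up 5 semitones is G4.

G4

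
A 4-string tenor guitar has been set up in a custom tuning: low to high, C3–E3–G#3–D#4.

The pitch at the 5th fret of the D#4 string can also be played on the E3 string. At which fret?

Fret 5 on D#4 is MIDI 63 + 5 = 68 (G#4). On the E3 string (open MIDI 52), that pitch is 68 − 52 = fret 16.

16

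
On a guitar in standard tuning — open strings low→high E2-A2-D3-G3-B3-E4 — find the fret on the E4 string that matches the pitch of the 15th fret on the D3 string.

D3 at fret 15 is D3 + 15 semitones = F4.
The open E4 string is 14 semitones above the open D3, so the same pitch on the E4 string lies at fret 15 − 14 = 1.

1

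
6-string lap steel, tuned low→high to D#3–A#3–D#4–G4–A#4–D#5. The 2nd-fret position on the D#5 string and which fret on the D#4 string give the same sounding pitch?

14

D#5 at fret 2 is D#5 + 2 semitones = F5.
The open D#4 string is 12 semitones below the open D#5, so the same pitch on the D#4 string lies at fret 2 + 12 = 14.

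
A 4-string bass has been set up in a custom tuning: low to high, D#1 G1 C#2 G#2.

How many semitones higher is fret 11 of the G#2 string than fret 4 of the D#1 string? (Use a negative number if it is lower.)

G#2 at fret 11 → G3 (MIDI 55); D#1 at fret 4 → G1 (MIDI 31).
55 − 31 = 24, so the two pitches are 24 semitones apart.

24 semitones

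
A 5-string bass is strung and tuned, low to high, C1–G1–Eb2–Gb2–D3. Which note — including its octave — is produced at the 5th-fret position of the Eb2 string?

Ab2

The open Eb2 string plus 5 semitones: Eb–E–F–Gb–G–Ab.
No B→C boundary is crossed, so the octave stays at 2.
(Equivalently spelled G#2.)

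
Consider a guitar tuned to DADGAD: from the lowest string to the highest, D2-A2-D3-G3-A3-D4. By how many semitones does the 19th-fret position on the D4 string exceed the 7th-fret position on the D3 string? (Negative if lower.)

D4 at fret 19 → A5 (MIDI 81); D3 at fret 7 → A3 (MIDI 57).
81 − 57 = 24, so the two pitches are 24 semitones apart.

24 semitones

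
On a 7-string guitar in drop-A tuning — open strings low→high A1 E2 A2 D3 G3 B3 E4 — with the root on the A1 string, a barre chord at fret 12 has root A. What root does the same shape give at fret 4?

Moving from fret 12 to fret 4 shifts the root by -8 semitones.
A down 8 semitones is C#.

C#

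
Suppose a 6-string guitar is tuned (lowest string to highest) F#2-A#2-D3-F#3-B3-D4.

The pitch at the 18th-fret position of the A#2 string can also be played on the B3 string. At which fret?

Fret 18 on A#2 is MIDI 46 + 18 = 64 (E4). On the B3 string (open MIDI 59), that pitch is 64 − 59 = fret 5.

5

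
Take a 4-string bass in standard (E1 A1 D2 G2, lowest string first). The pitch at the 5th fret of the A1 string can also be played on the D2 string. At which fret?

A1 at fret 5 is A1 + 5 semitones = D2.
The open D2 string is 5 semitones above the open A1, so the same pitch on the D2 string lies at fret 5 − 5 = 0.

0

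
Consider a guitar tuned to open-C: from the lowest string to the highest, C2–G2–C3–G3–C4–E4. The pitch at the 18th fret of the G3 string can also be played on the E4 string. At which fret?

9

G3 at fret 18 is G3 + 18 semitones = C#5.
The open E4 string is 9 semitones above the open G3, so the same pitch on the E4 string lies at fret 18 − 9 = 9.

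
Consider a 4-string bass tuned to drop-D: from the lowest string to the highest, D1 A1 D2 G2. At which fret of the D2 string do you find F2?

3

F2 is 3 semitones above the open D2 (D–D#–E–F), so it sits at fret 3.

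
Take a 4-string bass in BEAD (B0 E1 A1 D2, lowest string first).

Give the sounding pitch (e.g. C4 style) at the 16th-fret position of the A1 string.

C#3

A1 is MIDI 33. Adding 16 gives 49, which is C#3.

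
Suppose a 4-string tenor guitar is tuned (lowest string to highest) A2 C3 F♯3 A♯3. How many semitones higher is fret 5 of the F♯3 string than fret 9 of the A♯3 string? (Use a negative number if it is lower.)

F♯3 at fret 5 → B3 (MIDI 59); A♯3 at fret 9 → G4 (MIDI 67).
59 − 67 = -8, so the two pitches are 8 semitones apart.

-8 semitones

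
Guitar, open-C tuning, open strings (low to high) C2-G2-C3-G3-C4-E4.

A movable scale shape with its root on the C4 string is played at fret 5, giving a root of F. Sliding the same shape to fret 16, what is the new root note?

Moving from fret 5 to fret 16 shifts the root by 11 semitones.
F up 11 semitones is E.

E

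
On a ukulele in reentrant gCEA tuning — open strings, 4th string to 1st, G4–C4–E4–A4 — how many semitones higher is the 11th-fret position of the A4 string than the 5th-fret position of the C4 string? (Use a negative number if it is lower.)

A4 at fret 11 → G#5 (MIDI 80); C4 at fret 5 → F4 (MIDI 65).
80 − 65 = 15, so the two pitches are 15 semitones apart.

15 semitones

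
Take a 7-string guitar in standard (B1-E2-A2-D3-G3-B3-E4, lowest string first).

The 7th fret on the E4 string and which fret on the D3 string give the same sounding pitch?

E4 at fret 7 is E4 + 7 semitones = B4.
The open D3 string is 14 semitones below the open E4, so the same pitch on the D3 string lies at fret 7 + 14 = 21.

21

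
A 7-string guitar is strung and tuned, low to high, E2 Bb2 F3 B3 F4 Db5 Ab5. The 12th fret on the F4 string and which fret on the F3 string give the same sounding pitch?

Fret 12 on F4 is MIDI 65 + 12 = 77 (F5). On the F3 string (open MIDI 53), that pitch is 77 − 53 = fret 24.

24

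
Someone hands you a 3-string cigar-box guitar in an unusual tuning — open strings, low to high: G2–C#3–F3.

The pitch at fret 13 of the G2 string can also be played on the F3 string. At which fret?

3

Fret 13 on G2 is MIDI 43 + 13 = 56 (G#3). On the F3 string (open MIDI 53), that pitch is 56 − 53 = fret 3.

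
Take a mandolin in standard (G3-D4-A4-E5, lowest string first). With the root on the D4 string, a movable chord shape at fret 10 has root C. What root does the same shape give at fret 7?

Moving from fret 10 to fret 7 shifts the root by -3 semitones.
C down 3 semitones is A.

A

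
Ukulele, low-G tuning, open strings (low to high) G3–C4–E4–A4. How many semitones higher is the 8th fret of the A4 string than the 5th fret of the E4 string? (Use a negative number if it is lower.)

A4 at fret 8 → F5 (MIDI 77); E4 at fret 5 → A4 (MIDI 69).
77 − 69 = 8, so the two pitches are 8 semitones apart.

8 semitones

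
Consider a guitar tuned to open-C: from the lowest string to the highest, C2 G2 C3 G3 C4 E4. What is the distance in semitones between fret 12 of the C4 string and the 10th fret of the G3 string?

C4 at fret 12 → C5 (MIDI 72); G3 at fret 10 → F4 (MIDI 65).
72 − 65 = 7, so the two pitches are 7 semitones apart, with C5 the higher.

7 semitones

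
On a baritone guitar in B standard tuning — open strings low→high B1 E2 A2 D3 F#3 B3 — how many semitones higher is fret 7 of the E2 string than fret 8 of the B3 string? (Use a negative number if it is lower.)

-20 semitones

E2 at fret 7 → B2 (MIDI 47); B3 at fret 8 → G4 (MIDI 67).
47 − 67 = -20, so the two pitches are 20 semitones apart.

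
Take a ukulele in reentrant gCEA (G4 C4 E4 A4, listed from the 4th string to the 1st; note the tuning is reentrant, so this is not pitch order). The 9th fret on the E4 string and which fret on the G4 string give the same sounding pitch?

E4 at fret 9 is E4 + 9 semitones = C#5.
The open G4 string is 3 semitones above the open E4, so the same pitch on the G4 string lies at fret 9 − 3 = 6.

6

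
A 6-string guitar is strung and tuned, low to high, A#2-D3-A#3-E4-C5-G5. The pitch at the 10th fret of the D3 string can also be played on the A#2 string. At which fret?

Fret 10 on D3 is MIDI 50 + 10 = 60 (C4). On the A#2 string (open MIDI 46), that pitch is 60 − 46 = fret 14.

14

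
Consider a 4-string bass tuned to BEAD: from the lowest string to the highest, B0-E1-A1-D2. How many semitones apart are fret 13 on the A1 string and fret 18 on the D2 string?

10 semitones

A1 at fret 13 → A#2 (MIDI 46); D2 at fret 18 → G#3 (MIDI 56).
46 − 56 = -10, so the two pitches are 10 semitones apart, with G#3 the higher.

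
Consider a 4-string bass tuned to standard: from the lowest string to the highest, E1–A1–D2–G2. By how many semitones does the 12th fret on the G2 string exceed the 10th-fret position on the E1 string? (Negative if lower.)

17 semitones

G2 at fret 12 → G3 (MIDI 55); E1 at fret 10 → D2 (MIDI 38).
55 − 38 = 17, so the two pitches are 17 semitones apart.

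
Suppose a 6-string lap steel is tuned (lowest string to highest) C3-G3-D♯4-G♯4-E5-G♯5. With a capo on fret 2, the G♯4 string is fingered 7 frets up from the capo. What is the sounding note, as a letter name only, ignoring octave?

The capo raises the open G♯4 by 2 semitones to A♯4; fretting 7 more gives G♯4 + 2 + 7 = G♯4 + 9 semitones, landing on F.

F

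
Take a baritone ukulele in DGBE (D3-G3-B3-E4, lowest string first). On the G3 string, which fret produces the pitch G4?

G4 is 12 semitones above the open G3 (G–G#–A–A#–…–F–F#–G), so it sits at fret 12.

12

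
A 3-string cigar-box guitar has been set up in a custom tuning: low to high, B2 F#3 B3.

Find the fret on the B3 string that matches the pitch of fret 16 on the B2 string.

4

B2 at fret 16 is B2 + 16 semitones = D#4.
The open B3 string is 12 semitones above the open B2, so the same pitch on the B3 string lies at fret 16 − 12 = 4.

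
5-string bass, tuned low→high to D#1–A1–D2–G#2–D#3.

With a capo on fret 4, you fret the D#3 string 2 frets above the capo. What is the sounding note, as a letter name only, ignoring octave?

A

The capo raises the open D#3 by 4 semitones to G3; fretting 2 more gives D#3 + 4 + 2 = D#3 + 6 semitones, landing on A.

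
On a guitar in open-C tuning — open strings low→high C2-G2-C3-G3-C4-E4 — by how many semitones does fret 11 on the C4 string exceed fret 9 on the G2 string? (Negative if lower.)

19 semitones

C4 at fret 11 → B4 (MIDI 71); G2 at fret 9 → E3 (MIDI 52).
71 − 52 = 19, so the two pitches are 19 semitones apart.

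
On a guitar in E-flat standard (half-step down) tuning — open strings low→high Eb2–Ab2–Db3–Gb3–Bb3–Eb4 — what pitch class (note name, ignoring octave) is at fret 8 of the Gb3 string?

The open Gb3 string plus 8 semitones: Gb–G–Ab–A–Bb–B–C–Db–D.

D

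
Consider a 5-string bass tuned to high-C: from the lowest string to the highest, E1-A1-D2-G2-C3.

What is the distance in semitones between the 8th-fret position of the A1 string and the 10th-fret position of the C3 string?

17 semitones

A1 at fret 8 → F2 (MIDI 41); C3 at fret 10 → A#3 (MIDI 58).
41 − 58 = -17, so the two pitches are 17 semitones apart, with A#3 the higher.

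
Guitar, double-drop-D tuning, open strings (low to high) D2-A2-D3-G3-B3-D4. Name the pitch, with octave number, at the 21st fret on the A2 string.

A2 is MIDI 45. Adding 21 gives 66, which is F♯4.
(Equivalently spelled G♭4.)

F♯4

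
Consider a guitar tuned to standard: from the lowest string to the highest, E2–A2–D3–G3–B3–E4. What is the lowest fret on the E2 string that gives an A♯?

From E2, count semitones up the chromatic scale until reaching A♯: E–F–F#–G–G#–A–A# — 6 steps.

6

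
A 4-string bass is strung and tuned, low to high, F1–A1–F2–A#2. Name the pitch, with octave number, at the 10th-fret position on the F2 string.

D#3

Each fret is one semitone, so F2 + 10 = D#3.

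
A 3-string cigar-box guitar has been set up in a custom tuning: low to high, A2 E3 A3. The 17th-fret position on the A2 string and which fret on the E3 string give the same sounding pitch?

A2 at fret 17 is A2 + 17 semitones = D4.
The open E3 string is 7 semitones above the open A2, so the same pitch on the E3 string lies at fret 17 − 7 = 10.

10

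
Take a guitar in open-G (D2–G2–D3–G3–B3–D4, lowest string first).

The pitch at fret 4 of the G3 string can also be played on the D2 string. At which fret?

G3 at fret 4 is G3 + 4 semitones = B3.
The open D2 string is 17 semitones below the open G3, so the same pitch on the D2 string lies at fret 4 + 17 = 21.

21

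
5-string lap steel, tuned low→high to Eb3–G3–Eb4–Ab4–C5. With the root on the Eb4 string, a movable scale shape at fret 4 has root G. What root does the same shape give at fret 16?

G

Moving from fret 4 to fret 16 shifts the root by 12 semitones.
G up 12 semitones is G.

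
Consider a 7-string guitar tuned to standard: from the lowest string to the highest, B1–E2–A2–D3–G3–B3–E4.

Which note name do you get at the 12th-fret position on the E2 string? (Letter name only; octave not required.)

Each fret is one semitone, so E2 + 12 = E.

E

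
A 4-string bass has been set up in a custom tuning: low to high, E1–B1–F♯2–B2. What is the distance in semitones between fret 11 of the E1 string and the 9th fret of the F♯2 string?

E1 at fret 11 → D♯2 (MIDI 39); F♯2 at fret 9 → D♯3 (MIDI 51).
39 − 51 = -12, so the two pitches are 12 semitones apart, with D♯3 the higher.

12 semitones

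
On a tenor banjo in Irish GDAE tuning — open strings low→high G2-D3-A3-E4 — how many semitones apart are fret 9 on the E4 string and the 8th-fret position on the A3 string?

8 semitones

E4 at fret 9 → C#5 (MIDI 73); A3 at fret 8 → F4 (MIDI 65).
73 − 65 = 8, so the two pitches are 8 semitones apart, with C#5 the higher.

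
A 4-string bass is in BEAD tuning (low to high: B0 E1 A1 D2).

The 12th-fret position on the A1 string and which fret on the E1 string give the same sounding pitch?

Fret 12 on A1 is MIDI 33 + 12 = 45 (A2). On the E1 string (open MIDI 28), that pitch is 45 − 28 = fret 17.

17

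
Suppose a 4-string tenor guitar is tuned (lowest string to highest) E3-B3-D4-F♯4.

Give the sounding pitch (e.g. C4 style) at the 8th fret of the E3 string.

E3 is MIDI 52. Adding 8 gives 60, which is C4.

C4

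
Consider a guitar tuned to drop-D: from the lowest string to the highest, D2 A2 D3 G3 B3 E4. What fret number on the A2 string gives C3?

3

C3 is 3 semitones above the open A2 (A–A#–B–C), so it sits at fret 3.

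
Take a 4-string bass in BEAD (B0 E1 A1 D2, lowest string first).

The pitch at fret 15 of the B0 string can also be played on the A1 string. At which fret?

5

Fret 15 on B0 is MIDI 23 + 15 = 38 (D2). On the A1 string (open MIDI 33), that pitch is 38 − 33 = fret 5.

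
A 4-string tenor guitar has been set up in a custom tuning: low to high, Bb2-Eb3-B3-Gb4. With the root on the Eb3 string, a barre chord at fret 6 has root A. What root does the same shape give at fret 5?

Ab

Moving from fret 6 to fret 5 shifts the root by -1 semitone.
A down 1 semitone is Ab.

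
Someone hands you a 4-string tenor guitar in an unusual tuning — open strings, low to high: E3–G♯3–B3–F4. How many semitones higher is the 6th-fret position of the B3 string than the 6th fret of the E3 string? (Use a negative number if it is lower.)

7 semitones

B3 at fret 6 → F4 (MIDI 65); E3 at fret 6 → A♯3 (MIDI 58).
65 − 58 = 7, so the two pitches are 7 semitones apart.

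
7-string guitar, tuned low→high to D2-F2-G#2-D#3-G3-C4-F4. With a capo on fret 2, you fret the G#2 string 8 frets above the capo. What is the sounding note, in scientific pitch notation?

F#3

The capo raises the open G#2 by 2 semitones to A#2; fretting 8 more gives G#2 + 2 + 8 = G#2 + 10 semitones = F#3.
(Also written Gb.)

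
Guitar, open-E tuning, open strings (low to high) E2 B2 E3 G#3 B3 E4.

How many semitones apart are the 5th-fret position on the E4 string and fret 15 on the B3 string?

5 semitones

E4 at fret 5 → A4 (MIDI 69); B3 at fret 15 → D5 (MIDI 74).
69 − 74 = -5, so the two pitches are 5 semitones apart, with D5 the higher.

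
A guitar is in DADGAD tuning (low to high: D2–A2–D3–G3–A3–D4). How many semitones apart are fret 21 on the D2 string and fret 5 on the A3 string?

3 semitones

D2 at fret 21 → B3 (MIDI 59); A3 at fret 5 → D4 (MIDI 62).
59 − 62 = -3, so the two pitches are 3 semitones apart, with D4 the higher.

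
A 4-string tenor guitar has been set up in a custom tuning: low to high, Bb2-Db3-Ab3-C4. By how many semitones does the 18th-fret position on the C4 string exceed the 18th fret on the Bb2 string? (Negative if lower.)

14 semitones

C4 at fret 18 → Gb5 (MIDI 78); Bb2 at fret 18 → E4 (MIDI 64).
78 − 64 = 14, so the two pitches are 14 semitones apart.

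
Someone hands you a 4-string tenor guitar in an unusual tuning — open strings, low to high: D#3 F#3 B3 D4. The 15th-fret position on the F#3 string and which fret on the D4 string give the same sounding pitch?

Fret 15 on F#3 is MIDI 54 + 15 = 69 (A4). On the D4 string (open MIDI 62), that pitch is 69 − 62 = fret 7.

7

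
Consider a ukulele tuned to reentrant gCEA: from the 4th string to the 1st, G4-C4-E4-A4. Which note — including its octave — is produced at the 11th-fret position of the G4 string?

F♯5

Each fret is one semitone, so G4 + 11 = F♯5.
(Equivalently spelled G♭5.)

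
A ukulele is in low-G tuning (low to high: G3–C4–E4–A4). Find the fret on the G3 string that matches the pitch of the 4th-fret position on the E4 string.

13

Fret 4 on E4 is MIDI 64 + 4 = 68 (G#4). On the G3 string (open MIDI 55), that pitch is 68 − 55 = fret 13.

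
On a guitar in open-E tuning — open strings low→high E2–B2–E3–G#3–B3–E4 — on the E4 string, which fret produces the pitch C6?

20

C6 is 20 semitones above the open E4 (E–F–F#–G–…–A#–B–C), so it sits at fret 20.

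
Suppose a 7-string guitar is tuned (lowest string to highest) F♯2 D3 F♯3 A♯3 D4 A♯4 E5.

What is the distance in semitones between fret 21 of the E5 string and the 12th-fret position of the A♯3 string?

27 semitones

E5 at fret 21 → C♯7 (MIDI 97); A♯3 at fret 12 → A♯4 (MIDI 70).
97 − 70 = 27, so the two pitches are 27 semitones apart, with C♯7 the higher.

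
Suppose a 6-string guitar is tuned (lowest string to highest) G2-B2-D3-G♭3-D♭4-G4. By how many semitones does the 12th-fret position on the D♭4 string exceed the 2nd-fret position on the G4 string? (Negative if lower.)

D♭4 at fret 12 → D♭5 (MIDI 73); G4 at fret 2 → A4 (MIDI 69).
73 − 69 = 4, so the two pitches are 4 semitones apart.

4 semitones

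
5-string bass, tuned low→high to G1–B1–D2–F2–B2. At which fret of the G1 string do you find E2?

E2 is 9 semitones above the open G1 (G–Ab–A–Bb–B–C–Db–D–Eb–E), so it sits at fret 9.

9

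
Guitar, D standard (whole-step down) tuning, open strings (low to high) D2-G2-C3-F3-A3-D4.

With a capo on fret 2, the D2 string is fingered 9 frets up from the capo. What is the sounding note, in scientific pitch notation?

The capo raises the open D2 by 2 semitones to E2; fretting 9 more gives D2 + 2 + 9 = D2 + 11 semitones = C♯3.

C♯3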